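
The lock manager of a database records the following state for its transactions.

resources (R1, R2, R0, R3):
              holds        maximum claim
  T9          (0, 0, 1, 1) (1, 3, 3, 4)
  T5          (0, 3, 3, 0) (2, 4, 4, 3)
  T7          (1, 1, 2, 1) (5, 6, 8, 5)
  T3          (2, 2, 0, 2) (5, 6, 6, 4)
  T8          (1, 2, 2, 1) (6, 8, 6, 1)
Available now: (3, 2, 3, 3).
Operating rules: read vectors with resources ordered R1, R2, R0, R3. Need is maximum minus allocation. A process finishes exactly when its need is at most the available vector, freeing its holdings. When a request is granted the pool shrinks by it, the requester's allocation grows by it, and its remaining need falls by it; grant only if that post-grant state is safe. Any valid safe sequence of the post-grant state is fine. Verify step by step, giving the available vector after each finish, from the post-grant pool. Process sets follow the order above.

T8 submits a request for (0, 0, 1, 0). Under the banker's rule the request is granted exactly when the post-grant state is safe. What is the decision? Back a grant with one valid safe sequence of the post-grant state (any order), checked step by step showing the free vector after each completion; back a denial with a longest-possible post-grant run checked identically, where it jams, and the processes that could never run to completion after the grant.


GRANT — the state after the grant stays safe, e.g. via T5, T9, T3, T7, T8.
Key observation: the transfer keeps a workable pool ((3, 2, 2, 3)); T5 starts the safe sequence.
Verifying the post-grant state step by step:
  pool = (3, 2, 2, 3)
  T5: need (2, 1, 1, 3) fits (3, 2, 2, 3); releases (0, 3, 3, 0), pool now (3, 5, 5, 3)
  T9: need (1, 3, 2, 3) fits (3, 5, 5, 3); releases (0, 0, 1, 1), pool now (3, 5, 6, 4)
  T3: need (3, 4, 6, 2) fits (3, 5, 6, 4); releases (2, 2, 0, 2), pool now (5, 7, 6, 6)
  T7: need (4, 5, 6, 4) fits (5, 7, 6, 6); releases (1, 1, 2, 1), pool now (6, 8, 8, 7)
  T8: need (5, 6, 3, 0) fits (6, 8, 8, 7); releases (1, 2, 3, 1), pool now (7, 10, 11, 8)


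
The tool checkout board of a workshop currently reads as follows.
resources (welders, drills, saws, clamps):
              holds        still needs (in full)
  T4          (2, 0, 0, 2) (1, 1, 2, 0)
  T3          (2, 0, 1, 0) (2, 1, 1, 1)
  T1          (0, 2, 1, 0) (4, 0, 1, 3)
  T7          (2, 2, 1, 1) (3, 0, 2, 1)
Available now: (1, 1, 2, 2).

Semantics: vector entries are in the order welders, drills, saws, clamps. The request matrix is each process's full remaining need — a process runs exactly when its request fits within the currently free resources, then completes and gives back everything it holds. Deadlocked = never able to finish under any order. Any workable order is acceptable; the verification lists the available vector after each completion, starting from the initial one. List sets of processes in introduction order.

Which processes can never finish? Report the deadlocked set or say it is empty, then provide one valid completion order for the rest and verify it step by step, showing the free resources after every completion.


Nothing here is deadlocked.
Key observation: no deadlock: T4 fits now, and the freed resources carry the rest through.
The rest can finish in the order T4, T3, T1, T7. Step-by-step check:
  pool = (1, 1, 2, 2)
  run T4 (needs (1, 1, 2, 0), free (1, 1, 2, 2)); after release of (2, 0, 0, 2) the pool is (3, 1, 2, 4)
  run T3 (needs (2, 1, 1, 1), free (3, 1, 2, 4)); after release of (2, 0, 1, 0) the pool is (5, 1, 3, 4)
  run T1 (needs (4, 0, 1, 3), free (5, 1, 3, 4)); after release of (0, 2, 1, 0) the pool is (5, 3, 4, 4)
  run T7 (needs (3, 0, 2, 1), free (5, 3, 4, 4)); after release of (2, 2, 1, 1) the pool is (7, 5, 5, 5)


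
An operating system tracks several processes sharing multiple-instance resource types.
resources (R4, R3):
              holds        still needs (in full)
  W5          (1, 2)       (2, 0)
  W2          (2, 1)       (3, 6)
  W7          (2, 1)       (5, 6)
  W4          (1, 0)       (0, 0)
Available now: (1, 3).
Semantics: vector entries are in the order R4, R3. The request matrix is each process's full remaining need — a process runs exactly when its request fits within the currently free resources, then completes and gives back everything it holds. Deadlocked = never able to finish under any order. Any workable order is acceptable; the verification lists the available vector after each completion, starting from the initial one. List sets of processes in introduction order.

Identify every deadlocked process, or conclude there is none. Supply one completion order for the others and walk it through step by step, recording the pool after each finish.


Deadlocked: W2 and W7.
Key observation: the wall is R3: completing W4, W5 brings the pool only to (3, 5), and all the rest need more.
A valid finishing order for the others: W4, W5. Check, step by step:
  pool = (1, 3)
  run W4 (needs (0, 0), free (1, 3)); after release of (1, 0) the pool is (2, 3)
  run W5 (needs (2, 0), free (2, 3)); after release of (1, 2) the pool is (3, 5)
The blocked processes can never fit:
  W2 cannot run: need (3, 6) vs free (3, 5) (insufficient R3)
  W7 cannot run: need (5, 6) vs free (3, 5) (insufficient R4 and R3)


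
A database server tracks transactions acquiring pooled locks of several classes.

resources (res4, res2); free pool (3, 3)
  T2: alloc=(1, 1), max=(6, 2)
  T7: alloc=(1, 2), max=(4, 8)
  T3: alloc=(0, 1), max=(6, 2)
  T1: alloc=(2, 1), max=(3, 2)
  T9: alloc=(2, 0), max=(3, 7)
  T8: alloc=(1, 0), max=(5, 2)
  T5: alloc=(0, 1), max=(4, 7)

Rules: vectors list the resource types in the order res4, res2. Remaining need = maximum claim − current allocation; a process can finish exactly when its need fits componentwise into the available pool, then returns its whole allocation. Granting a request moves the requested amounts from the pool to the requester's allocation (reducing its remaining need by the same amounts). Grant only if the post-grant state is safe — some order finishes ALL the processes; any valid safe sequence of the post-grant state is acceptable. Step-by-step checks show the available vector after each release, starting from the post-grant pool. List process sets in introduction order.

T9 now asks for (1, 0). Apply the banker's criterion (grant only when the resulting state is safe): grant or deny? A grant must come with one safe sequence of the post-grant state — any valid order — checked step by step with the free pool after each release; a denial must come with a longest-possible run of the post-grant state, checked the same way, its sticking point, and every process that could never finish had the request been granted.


GRANT: granting preserves safety; a valid post-grant sequence is T1, T8, T2, T3, T7, T9, T5.
Key observation: the transfer keeps a workable pool ((2, 3)); T1 starts the safe sequence.
Check on the post-grant state, step by step:
  pool = (2, 3)
  T1 needs (1, 1) <= (2, 3) -> finishes; pool += (2, 1) = (4, 4)
  T8 needs (4, 2) <= (4, 4) -> finishes; pool += (1, 0) = (5, 4)
  T2 needs (5, 1) <= (5, 4) -> finishes; pool += (1, 1) = (6, 5)
  T3 needs (6, 1) <= (6, 5) -> finishes; pool += (0, 1) = (6, 6)
  T7 needs (3, 6) <= (6, 6) -> finishes; pool += (1, 2) = (7, 8)
  T9 needs (0, 7) <= (7, 8) -> finishes; pool += (3, 0) = (10, 8)
  T5 needs (4, 6) <= (10, 8) -> finishes; pool += (0, 1) = (10, 9)


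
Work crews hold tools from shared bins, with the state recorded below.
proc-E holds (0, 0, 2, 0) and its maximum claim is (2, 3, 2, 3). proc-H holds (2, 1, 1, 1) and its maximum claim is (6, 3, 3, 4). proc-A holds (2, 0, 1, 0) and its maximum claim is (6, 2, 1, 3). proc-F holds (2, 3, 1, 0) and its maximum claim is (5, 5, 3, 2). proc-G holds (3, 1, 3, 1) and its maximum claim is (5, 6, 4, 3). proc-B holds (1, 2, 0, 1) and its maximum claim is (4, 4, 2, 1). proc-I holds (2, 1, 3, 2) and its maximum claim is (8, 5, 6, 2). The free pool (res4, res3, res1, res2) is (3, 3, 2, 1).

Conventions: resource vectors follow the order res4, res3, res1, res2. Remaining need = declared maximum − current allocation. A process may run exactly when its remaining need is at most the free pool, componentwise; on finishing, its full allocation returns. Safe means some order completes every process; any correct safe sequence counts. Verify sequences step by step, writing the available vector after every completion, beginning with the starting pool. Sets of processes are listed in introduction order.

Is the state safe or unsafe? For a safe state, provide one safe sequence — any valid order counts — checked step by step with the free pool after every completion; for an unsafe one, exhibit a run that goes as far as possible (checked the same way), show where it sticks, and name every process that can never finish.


SAFE — a valid safe sequence is proc-B, proc-G, proc-A, proc-F, proc-E, proc-H, proc-I.
Key observation: the order's first zero-slack moment is proc-B ((3, 2, 2, 0) needed, (3, 3, 2, 1) free — a requested resource with nothing to spare).
Walking it through:
  pool = (3, 3, 2, 1)
  run proc-B (needs (3, 2, 2, 0), free (3, 3, 2, 1)); after release of (1, 2, 0, 1) the pool is (4, 5, 2, 2)
  run proc-G (needs (2, 5, 1, 2), free (4, 5, 2, 2)); after release of (3, 1, 3, 1) the pool is (7, 6, 5, 3)
  run proc-A (needs (4, 2, 0, 3), free (7, 6, 5, 3)); after release of (2, 0, 1, 0) the pool is (9, 6, 6, 3)
  run proc-F (needs (3, 2, 2, 2), free (9, 6, 6, 3)); after release of (2, 3, 1, 0) the pool is (11, 9, 7, 3)
  run proc-E (needs (2, 3, 0, 3), free (11, 9, 7, 3)); after release of (0, 0, 2, 0) the pool is (11, 9, 9, 3)
  run proc-H (needs (4, 2, 2, 3), free (11, 9, 9, 3)); after release of (2, 1, 1, 1) the pool is (13, 10, 10, 4)
  run proc-I (needs (6, 4, 3, 0), free (13, 10, 10, 4)); after release of (2, 1, 3, 2) the pool is (15, 11, 13, 6)


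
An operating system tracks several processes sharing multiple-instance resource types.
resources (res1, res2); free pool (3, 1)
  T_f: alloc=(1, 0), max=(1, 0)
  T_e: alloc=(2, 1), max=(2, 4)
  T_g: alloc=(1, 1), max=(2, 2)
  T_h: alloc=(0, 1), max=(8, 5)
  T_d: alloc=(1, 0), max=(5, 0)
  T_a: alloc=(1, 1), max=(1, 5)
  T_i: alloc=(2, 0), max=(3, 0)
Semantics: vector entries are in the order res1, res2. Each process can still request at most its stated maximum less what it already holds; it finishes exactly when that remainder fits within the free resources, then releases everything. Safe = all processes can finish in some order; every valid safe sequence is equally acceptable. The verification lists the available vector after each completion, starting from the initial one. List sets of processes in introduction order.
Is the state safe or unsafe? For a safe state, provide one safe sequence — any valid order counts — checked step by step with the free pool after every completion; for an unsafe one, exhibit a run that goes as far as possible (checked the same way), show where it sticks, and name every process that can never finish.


UNSAFE — no complete ordering exists.
Key observation: after T_i, T_d, T_f, T_g complete, (8, 2) is the best the pool ever gets, yet each leftover process wants more res2.
The run T_i, T_d, T_f, T_g cannot be extended any further. Step-by-step check:
  pool = (3, 1)
  T_i: need (1, 0) fits (3, 1); releases (2, 0), pool now (5, 1)
  T_d: need (4, 0) fits (5, 1); releases (1, 0), pool now (6, 1)
  T_f: need (0, 0) fits (6, 1); releases (1, 0), pool now (7, 1)
  T_g: need (1, 1) fits (7, 1); releases (1, 1), pool now (8, 2)
  blocked: T_e wants (0, 3), pool (8, 2) — not enough res2
  blocked: T_h wants (8, 4), pool (8, 2) — not enough res2
  blocked: T_a wants (0, 4), pool (8, 2) — not enough res2
Never able to finish: T_e, T_h and T_a.


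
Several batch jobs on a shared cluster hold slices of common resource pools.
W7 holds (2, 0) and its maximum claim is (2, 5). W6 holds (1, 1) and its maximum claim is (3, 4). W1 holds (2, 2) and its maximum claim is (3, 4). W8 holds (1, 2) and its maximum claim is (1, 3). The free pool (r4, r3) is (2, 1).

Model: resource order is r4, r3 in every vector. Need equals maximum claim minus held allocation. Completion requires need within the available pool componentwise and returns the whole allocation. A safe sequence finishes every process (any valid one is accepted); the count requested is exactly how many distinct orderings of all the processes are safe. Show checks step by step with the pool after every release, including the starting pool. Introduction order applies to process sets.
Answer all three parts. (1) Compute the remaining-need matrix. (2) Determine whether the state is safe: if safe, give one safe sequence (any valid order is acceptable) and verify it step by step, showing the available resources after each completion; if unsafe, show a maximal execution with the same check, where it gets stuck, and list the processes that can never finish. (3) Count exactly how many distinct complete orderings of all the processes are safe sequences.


(1) Need matrix, components ordered r4, r3:
  W7: (0, 5)
  W6: (2, 3)
  W1: (1, 2)
  W8: (0, 1)
(2) SAFE. One safe sequence: W8, W6, W1, W7.
Key observation: W8 is the earliest step where a requested resource binds exactly: need (0, 1), pool (2, 1) at its turn.
Check, step by step:
  pool = (2, 1)
  W8 needs (0, 1) <= (2, 1) -> finishes; pool += (1, 2) = (3, 3)
  W6 needs (2, 3) <= (3, 3) -> finishes; pool += (1, 1) = (4, 4)
  W1 needs (1, 2) <= (4, 4) -> finishes; pool += (2, 2) = (6, 6)
  W7 needs (0, 5) <= (6, 6) -> finishes; pool += (2, 0) = (8, 6)
(3) The exact count: 3 of the possible complete orderings are safe sequences.


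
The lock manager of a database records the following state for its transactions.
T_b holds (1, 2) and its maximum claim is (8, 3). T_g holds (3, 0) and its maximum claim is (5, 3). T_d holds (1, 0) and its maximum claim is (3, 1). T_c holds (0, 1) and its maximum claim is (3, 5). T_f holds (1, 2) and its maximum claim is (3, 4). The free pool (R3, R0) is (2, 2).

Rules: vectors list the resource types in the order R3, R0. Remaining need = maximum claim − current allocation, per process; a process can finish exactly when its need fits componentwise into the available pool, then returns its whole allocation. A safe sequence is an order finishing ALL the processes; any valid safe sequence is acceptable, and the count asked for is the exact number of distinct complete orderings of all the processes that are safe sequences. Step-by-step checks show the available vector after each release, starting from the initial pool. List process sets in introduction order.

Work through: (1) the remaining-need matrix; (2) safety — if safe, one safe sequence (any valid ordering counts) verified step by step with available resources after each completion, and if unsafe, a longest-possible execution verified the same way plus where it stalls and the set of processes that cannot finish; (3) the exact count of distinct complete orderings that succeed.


(1) Need matrix, components ordered R3, R0:
  T_b: (7, 1)
  T_g: (2, 3)
  T_d: (2, 1)
  T_c: (3, 4)
  T_f: (2, 2)
(2) SAFE. One safe sequence: T_d, T_f, T_g, T_c, T_b.
Key observation: the order's first zero-slack moment is T_d ((2, 1) needed, (2, 2) free — a requested resource with nothing to spare).
Check, step by step:
  pool = (2, 2)
  T_d: need (2, 1) fits (2, 2); releases (1, 0), pool now (3, 2)
  T_f: need (2, 2) fits (3, 2); releases (1, 2), pool now (4, 4)
  T_g: need (2, 3) fits (4, 4); releases (3, 0), pool now (7, 4)
  T_c: need (3, 4) fits (7, 4); releases (0, 1), pool now (7, 5)
  T_b: need (7, 1) fits (7, 5); releases (1, 2), pool now (8, 7)
(3) Exactly 11 of the possible complete orderings are safe sequences.


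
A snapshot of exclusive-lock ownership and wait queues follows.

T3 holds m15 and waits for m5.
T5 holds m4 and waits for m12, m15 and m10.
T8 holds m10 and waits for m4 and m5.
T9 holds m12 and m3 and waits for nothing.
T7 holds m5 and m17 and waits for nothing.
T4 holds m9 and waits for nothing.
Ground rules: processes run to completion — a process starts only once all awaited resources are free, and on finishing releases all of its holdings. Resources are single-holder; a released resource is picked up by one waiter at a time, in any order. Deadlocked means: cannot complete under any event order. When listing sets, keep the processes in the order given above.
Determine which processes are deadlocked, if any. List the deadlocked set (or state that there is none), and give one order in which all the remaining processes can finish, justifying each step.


Deadlocked: T5 and T8.
Key observation: nobody on the ring T5 -> T8 -> T5 can start until another member finishes, which never happens; no other process is dragged down with it.
A valid finishing order for the others: T4, T7, T9, T3.
Step-by-step check:
  T4: no waits; runs immediately, freeing m9
  T7: no waits; runs immediately, freeing m5 and m17
  T9: no waits; runs immediately, freeing m12 and m3
  T3: everything it awaited (m5) is free; runs, freeing m15


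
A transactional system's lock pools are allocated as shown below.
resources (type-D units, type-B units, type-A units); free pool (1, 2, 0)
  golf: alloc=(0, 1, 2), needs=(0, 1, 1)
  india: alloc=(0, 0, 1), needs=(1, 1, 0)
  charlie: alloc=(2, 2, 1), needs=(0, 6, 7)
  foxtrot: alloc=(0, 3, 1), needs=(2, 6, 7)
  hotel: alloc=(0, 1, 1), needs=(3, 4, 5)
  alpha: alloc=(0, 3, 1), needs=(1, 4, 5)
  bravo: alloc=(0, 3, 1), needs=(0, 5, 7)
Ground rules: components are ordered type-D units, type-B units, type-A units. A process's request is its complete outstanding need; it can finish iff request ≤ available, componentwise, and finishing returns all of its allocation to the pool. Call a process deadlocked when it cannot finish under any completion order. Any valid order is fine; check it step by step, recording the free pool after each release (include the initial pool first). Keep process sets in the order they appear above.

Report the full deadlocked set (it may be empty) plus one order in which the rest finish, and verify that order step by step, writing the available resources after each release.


Deadlocked: charlie, foxtrot, hotel, alpha and bravo.
Key observation: the pool after india, golf is (1, 3, 3); every surviving request exceeds it in type-B units, so progress ends there.
A valid finishing order for the others: india, golf. Walking it through:
  pool = (1, 2, 0)
  india: need (1, 1, 0) fits (1, 2, 0); releases (0, 0, 1), pool now (1, 2, 1)
  golf: need (0, 1, 1) fits (1, 2, 1); releases (0, 1, 2), pool now (1, 3, 3)
The blocked processes can never fit:
  blocked: charlie wants (0, 6, 7), pool (1, 3, 3) — not enough type-B units and type-A units
  blocked: foxtrot wants (2, 6, 7), pool (1, 3, 3) — not enough type-D units, type-B units and type-A units
  blocked: hotel wants (3, 4, 5), pool (1, 3, 3) — not enough type-D units, type-B units and type-A units
  blocked: alpha wants (1, 4, 5), pool (1, 3, 3) — not enough type-B units and type-A units
  blocked: bravo wants (0, 5, 7), pool (1, 3, 3) — not enough type-B units and type-A units


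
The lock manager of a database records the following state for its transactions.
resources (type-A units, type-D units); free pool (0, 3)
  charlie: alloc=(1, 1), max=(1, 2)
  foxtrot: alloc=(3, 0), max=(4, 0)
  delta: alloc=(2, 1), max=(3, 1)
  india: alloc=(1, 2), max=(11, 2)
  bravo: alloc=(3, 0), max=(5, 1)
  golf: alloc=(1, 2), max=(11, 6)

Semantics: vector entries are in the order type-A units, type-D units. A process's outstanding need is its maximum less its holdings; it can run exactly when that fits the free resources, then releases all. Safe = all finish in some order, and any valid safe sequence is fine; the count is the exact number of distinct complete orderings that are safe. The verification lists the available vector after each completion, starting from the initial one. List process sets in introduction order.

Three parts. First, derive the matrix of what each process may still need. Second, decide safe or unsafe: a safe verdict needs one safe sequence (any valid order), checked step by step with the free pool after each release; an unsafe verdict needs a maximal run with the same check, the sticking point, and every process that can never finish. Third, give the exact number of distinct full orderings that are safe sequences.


(1) Need matrix, components ordered type-A units, type-D units:
  charlie: (0, 1)
  foxtrot: (1, 0)
  delta: (1, 0)
  india: (10, 0)
  bravo: (2, 1)
  golf: (10, 4)
(2) The state is UNSAFE.
Key observation: no order helps: past charlie, foxtrot, bravo, delta, the free pool tops out at (9, 5), below what each blocked process needs in type-A units.
The run charlie, foxtrot, bravo, delta cannot be extended any further. Verifying each step:
  pool = (0, 3)
  run charlie (needs (0, 1), free (0, 3)); after release of (1, 1) the pool is (1, 4)
  run foxtrot (needs (1, 0), free (1, 4)); after release of (3, 0) the pool is (4, 4)
  run bravo (needs (2, 1), free (4, 4)); after release of (3, 0) the pool is (7, 4)
  run delta (needs (1, 0), free (7, 4)); after release of (2, 1) the pool is (9, 5)
  india cannot run: need (10, 0) vs free (9, 5) (insufficient type-A units)
  golf cannot run: need (10, 4) vs free (9, 5) (insufficient type-A units)
Permanently blocked: india and golf.
(3) Precisely 0 of the possible complete orderings are safe sequences.


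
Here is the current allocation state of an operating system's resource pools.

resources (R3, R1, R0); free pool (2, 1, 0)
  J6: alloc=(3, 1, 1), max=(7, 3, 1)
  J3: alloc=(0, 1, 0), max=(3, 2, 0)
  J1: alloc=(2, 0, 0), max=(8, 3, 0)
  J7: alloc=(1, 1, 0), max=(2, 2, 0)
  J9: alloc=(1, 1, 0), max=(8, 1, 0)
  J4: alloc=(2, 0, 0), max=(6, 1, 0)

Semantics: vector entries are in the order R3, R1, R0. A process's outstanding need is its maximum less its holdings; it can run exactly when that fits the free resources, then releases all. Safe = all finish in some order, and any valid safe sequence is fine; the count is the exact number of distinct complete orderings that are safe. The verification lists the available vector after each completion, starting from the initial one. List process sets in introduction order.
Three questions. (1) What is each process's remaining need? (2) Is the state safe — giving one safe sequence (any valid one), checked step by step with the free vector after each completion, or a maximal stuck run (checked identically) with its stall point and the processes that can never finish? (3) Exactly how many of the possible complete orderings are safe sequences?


(1) Outstanding need per process (order R3, R1, R0):
  J6: (4, 2, 0)
  J3: (3, 1, 0)
  J1: (6, 3, 0)
  J7: (1, 1, 0)
  J9: (7, 0, 0)
  J4: (4, 1, 0)
(2) UNSAFE.
Key observation: no order helps: past J7, J3, the free pool tops out at (3, 3, 0), below what each blocked process needs in R3.
Going as far as possible: J7, J3; after that, nothing fits. Verifying each step:
  pool = (2, 1, 0)
  J7: need (1, 1, 0) fits (2, 1, 0); releases (1, 1, 0), pool now (3, 2, 0)
  J3: need (3, 1, 0) fits (3, 2, 0); releases (0, 1, 0), pool now (3, 3, 0)
  J6 cannot run: need (4, 2, 0) vs free (3, 3, 0) (insufficient R3)
  J1 cannot run: need (6, 3, 0) vs free (3, 3, 0) (insufficient R3)
  J9 cannot run: need (7, 0, 0) vs free (3, 3, 0) (insufficient R3)
  J4 cannot run: need (4, 1, 0) vs free (3, 3, 0) (insufficient R3)
Permanently blocked: J6, J1, J9 and J4.
(3) The exact count: 0 of the possible complete orderings are safe sequences.


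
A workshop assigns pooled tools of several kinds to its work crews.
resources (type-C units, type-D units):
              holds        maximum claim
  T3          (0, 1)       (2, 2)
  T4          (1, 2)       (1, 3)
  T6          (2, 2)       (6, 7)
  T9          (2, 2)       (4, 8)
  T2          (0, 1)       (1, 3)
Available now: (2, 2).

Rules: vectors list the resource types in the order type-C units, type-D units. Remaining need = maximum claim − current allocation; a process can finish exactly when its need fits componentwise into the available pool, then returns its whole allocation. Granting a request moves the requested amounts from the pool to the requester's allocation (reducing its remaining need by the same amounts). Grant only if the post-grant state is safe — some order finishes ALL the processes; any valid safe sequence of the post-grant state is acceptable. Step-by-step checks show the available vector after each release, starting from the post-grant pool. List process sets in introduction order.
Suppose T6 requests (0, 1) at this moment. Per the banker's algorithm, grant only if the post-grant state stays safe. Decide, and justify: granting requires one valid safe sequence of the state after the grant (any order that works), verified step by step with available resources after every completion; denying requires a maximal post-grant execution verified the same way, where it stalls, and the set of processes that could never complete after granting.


DENY. Granting would leave the state unsafe.
Key observation: after T3, T2, T4 the pool peaks at (3, 5), and each blocked process is short somewhere: T6 on type-C units; T9 on type-D units.
On the post-grant state, T3, T2, T4 is a maximal run — nothing extends it. Verifying each step:
  pool = (2, 1)
  run T3 (needs (2, 1), free (2, 1)); after release of (0, 1) the pool is (2, 2)
  run T2 (needs (1, 2), free (2, 2)); after release of (0, 1) the pool is (2, 3)
  run T4 (needs (0, 1), free (2, 3)); after release of (1, 2) the pool is (3, 5)
  blocked: T6 wants (4, 4), pool (3, 5) — not enough type-C units
  blocked: T9 wants (2, 6), pool (3, 5) — not enough type-D units
Had the request been granted, T6 and T9 could never finish.


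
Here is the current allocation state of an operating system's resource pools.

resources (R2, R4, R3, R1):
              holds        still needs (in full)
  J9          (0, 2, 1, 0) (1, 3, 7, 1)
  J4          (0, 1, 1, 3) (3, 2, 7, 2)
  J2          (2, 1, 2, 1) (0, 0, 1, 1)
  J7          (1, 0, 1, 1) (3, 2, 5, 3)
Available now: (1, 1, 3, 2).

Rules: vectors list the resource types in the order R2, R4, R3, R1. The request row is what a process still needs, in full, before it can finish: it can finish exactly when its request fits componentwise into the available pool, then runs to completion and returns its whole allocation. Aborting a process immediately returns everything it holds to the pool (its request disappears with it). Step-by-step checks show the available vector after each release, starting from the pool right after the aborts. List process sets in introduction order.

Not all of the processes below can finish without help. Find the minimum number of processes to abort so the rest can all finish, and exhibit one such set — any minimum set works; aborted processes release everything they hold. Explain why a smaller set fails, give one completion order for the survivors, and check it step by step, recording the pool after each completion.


The answer: abort J4.
Key observation: J9 was stuck for good until J4 gave back (0, 1, 1, 3); in the order shown it finishes at step 3.
Why nothing smaller works: aborting no one leaves the state deadlocked as given.
Survivors finish in the order: J2, J7, J9. Verifying each step (pool after the aborts first):
  pool = (1, 2, 4, 5)
  J2 needs (0, 0, 1, 1) <= (1, 2, 4, 5) -> finishes; pool += (2, 1, 2, 1) = (3, 3, 6, 6)
  J7 needs (3, 2, 5, 3) <= (3, 3, 6, 6) -> finishes; pool += (1, 0, 1, 1) = (4, 3, 7, 7)
  J9 needs (1, 3, 7, 1) <= (4, 3, 7, 7) -> finishes; pool += (0, 2, 1, 0) = (4, 5, 8, 7)


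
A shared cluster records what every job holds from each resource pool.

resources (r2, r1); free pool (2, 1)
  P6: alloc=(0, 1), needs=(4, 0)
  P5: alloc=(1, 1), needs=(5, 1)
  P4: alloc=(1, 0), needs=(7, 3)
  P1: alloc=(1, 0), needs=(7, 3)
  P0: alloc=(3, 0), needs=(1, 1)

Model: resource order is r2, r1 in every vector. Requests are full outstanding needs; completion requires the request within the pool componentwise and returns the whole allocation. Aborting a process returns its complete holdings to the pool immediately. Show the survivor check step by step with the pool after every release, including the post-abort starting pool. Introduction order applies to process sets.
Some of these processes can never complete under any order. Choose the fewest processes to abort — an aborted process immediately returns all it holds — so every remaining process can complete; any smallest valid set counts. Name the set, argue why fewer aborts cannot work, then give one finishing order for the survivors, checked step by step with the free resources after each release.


Abort P1.
Key observation: P4 could never have finished before the abort; with (1, 0) returned by P1, it fits at step 4.
Why nothing smaller works: aborting no one leaves the state deadlocked as given.
One survivor order: P0, P6, P5, P4. Check, step by step (post-abort pool first):
  pool = (3, 1)
  P0: need (1, 1) fits (3, 1); releases (3, 0), pool now (6, 1)
  P6: need (4, 0) fits (6, 1); releases (0, 1), pool now (6, 2)
  P5: need (5, 1) fits (6, 2); releases (1, 1), pool now (7, 3)
  P4: need (7, 3) fits (7, 3); releases (1, 0), pool now (8, 3)


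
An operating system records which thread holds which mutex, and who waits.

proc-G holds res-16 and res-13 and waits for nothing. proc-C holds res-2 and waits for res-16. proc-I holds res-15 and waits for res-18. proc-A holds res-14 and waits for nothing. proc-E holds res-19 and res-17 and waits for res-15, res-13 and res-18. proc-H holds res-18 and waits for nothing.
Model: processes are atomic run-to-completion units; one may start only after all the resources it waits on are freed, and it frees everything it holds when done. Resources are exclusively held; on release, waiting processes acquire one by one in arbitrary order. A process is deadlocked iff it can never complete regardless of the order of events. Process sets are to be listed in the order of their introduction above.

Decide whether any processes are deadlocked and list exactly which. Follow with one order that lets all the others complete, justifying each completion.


The deadlocked set is empty.
Key observation: the waits form no ring: some process can always run, and its releases unblock the others one by one.
A valid finishing order for the others: proc-H, proc-A, proc-G, proc-I, proc-C, proc-E.
Check, step by step:
  proc-H waits on nothing -> runs at once and releases res-18
  proc-A waits on nothing -> runs at once and releases res-14
  proc-G waits on nothing -> runs at once and releases res-16 and res-13
  proc-I waits on res-18 — all released -> runs and releases res-15
  proc-C waits on res-16 — all released -> runs and releases res-2
  proc-E waits on res-15, res-13 and res-18 — all released -> runs and releases res-19 and res-17


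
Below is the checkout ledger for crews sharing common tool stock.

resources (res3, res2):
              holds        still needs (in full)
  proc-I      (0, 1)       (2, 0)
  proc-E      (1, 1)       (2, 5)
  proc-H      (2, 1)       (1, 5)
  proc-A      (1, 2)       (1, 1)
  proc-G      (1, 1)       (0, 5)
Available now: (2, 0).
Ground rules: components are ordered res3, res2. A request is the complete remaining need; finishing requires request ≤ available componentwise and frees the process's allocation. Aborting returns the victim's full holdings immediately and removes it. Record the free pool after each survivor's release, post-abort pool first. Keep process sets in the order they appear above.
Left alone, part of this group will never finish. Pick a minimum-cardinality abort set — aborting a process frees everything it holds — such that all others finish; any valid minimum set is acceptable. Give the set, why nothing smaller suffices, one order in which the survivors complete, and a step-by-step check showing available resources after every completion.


The answer: abort proc-E and proc-H.
Key observation: no ordering could ever have run proc-G before the abort of proc-E and proc-H; with (3, 2) back in the pool it fits at step 3.
Minimality, checking each single-abort alternative: proc-I alone leaves proc-E blocked (short on res2); proc-E alone leaves proc-H blocked (short on res2); proc-H alone leaves proc-E blocked (short on res2); proc-A alone leaves proc-E blocked (short on res2); proc-G alone leaves proc-E blocked (short on res2).
Survivors finish in the order: proc-I, proc-A, proc-G. Walking it through (pool after the aborts first):
  pool = (5, 2)
  run proc-I (needs (2, 0), free (5, 2)); after release of (0, 1) the pool is (5, 3)
  run proc-A (needs (1, 1), free (5, 3)); after release of (1, 2) the pool is (6, 5)
  run proc-G (needs (0, 5), free (6, 5)); after release of (1, 1) the pool is (7, 6)


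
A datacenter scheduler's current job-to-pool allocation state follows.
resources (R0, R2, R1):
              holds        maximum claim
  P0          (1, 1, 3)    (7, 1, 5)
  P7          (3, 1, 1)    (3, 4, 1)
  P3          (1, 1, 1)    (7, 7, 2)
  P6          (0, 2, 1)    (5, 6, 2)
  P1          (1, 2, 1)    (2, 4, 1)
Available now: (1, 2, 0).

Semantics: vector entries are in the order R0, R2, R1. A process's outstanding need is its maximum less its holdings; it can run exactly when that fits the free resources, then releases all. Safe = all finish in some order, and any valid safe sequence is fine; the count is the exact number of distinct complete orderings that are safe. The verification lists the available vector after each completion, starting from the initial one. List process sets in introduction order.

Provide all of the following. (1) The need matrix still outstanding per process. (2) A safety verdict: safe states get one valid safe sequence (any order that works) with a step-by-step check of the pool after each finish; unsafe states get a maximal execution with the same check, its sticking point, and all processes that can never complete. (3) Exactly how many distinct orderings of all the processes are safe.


(1) Outstanding need per process (order R0, R2, R1):
  P0: (6, 0, 2)
  P7: (0, 3, 0)
  P3: (6, 6, 1)
  P6: (5, 4, 1)
  P1: (1, 2, 0)
(2) UNSAFE.
Key observation: the wall is R0: completing P1, P7, P6 brings the pool only to (5, 7, 3), and all the rest need more.
The run P1, P7, P6 cannot be extended any further. Verifying each step:
  pool = (1, 2, 0)
  P1: need (1, 2, 0) fits (1, 2, 0); releases (1, 2, 1), pool now (2, 4, 1)
  P7: need (0, 3, 0) fits (2, 4, 1); releases (3, 1, 1), pool now (5, 5, 2)
  P6: need (5, 4, 1) fits (5, 5, 2); releases (0, 2, 1), pool now (5, 7, 3)
  P0 cannot run: need (6, 0, 2) vs free (5, 7, 3) (insufficient R0)
  P3 cannot run: need (6, 6, 1) vs free (5, 7, 3) (insufficient R0)
Processes that can never finish: P0 and P3.
(3) Exactly 0 of the possible complete orderings are safe sequences.


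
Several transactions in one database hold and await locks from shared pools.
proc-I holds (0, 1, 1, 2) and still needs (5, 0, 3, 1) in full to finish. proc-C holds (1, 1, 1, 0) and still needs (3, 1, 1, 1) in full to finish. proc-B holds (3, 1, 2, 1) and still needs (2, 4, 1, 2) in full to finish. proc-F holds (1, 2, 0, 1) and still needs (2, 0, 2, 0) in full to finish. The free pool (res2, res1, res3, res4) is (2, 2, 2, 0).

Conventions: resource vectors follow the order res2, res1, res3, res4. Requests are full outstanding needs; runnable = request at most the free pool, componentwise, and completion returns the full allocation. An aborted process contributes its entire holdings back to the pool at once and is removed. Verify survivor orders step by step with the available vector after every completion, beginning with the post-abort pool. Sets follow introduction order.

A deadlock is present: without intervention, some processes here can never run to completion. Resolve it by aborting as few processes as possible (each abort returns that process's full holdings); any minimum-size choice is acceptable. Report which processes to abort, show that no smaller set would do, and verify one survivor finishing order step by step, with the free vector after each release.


The answer: abort proc-B.
Key observation: proc-I had no path to completion before; after the abort of proc-B ((3, 1, 2, 1) returned), step 3 is where it fits.
Minimality: the empty abort set fails — the state is deadlocked as it stands.
Survivors finish in the order: proc-F, proc-C, proc-I. Check, step by step (pool after the aborts first):
  pool = (5, 3, 4, 1)
  run proc-F (needs (2, 0, 2, 0), free (5, 3, 4, 1)); after release of (1, 2, 0, 1) the pool is (6, 5, 4, 2)
  run proc-C (needs (3, 1, 1, 1), free (6, 5, 4, 2)); after release of (1, 1, 1, 0) the pool is (7, 6, 5, 2)
  run proc-I (needs (5, 0, 3, 1), free (7, 6, 5, 2)); after release of (0, 1, 1, 2) the pool is (7, 7, 6, 4)


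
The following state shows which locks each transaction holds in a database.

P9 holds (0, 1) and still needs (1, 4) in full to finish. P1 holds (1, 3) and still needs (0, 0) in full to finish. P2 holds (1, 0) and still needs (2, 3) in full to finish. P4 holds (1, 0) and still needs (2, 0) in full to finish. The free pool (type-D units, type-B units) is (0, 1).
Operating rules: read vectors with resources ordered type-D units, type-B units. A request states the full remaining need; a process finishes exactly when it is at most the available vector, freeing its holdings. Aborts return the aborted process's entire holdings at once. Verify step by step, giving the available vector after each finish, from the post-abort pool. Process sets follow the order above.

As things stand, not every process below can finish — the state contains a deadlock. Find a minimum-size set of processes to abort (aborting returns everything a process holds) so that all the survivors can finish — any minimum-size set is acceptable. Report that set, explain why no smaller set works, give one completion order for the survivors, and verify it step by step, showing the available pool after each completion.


Minimum abort set: P2.
Key observation: P4 could never have finished before the abort; with (1, 0) returned by P2, it fits at step 3.
No smaller set exists: with zero aborts the deadlock remains.
The survivors complete as P1, P9, P4. Step-by-step check (starting from the post-abort pool):
  pool = (1, 1)
  run P1 (needs (0, 0), free (1, 1)); after release of (1, 3) the pool is (2, 4)
  run P9 (needs (1, 4), free (2, 4)); after release of (0, 1) the pool is (2, 5)
  run P4 (needs (2, 0), free (2, 5)); after release of (1, 0) the pool is (3, 5)


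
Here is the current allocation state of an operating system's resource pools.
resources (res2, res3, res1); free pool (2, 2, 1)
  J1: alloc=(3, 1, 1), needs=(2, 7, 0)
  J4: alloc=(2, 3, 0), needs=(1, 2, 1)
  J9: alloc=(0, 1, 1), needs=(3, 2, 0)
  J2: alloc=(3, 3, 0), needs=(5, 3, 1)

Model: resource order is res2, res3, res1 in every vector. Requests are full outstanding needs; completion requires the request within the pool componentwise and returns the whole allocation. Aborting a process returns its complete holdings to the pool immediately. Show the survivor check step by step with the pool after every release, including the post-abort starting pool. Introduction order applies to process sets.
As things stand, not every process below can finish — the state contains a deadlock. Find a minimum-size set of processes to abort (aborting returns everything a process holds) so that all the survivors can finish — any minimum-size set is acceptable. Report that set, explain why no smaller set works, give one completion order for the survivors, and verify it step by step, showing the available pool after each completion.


Abort J1.
Key observation: the returned (3, 1, 1) from J1 is what brings J2 — unrunnable before, under any order — into play at step 1.
No smaller set exists: with zero aborts the deadlock remains.
Survivors finish in the order: J2, J4, J9. Verifying each step (pool after the aborts first):
  pool = (5, 3, 2)
  J2 needs (5, 3, 1) <= (5, 3, 2) -> finishes; pool += (3, 3, 0) = (8, 6, 2)
  J4 needs (1, 2, 1) <= (8, 6, 2) -> finishes; pool += (2, 3, 0) = (10, 9, 2)
  J9 needs (3, 2, 0) <= (10, 9, 2) -> finishes; pool += (0, 1, 1) = (10, 10, 3)


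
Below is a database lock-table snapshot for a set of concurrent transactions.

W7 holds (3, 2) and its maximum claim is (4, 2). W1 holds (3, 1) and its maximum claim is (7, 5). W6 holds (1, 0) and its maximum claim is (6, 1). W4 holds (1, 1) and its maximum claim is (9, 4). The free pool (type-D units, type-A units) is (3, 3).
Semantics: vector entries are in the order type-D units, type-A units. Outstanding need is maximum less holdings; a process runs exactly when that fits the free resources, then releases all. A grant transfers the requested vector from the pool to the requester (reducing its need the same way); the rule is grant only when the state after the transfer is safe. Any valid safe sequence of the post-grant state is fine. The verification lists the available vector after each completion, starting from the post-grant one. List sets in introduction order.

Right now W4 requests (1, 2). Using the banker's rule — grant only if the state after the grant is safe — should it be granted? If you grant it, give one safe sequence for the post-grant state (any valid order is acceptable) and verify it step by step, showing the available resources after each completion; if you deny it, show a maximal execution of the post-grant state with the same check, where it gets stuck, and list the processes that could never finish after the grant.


DENY — the pretend-granted state is unsafe.
Key observation: after W7, W6 the pool peaks at (6, 3), and each blocked process is short somewhere: W1 on type-A units; W4 on type-D units.
On the post-grant state, W7, W6 is a maximal run — nothing extends it. Verifying each step:
  pool = (2, 1)
  W7: need (1, 0) fits (2, 1); releases (3, 2), pool now (5, 3)
  W6: need (5, 1) fits (5, 3); releases (1, 0), pool now (6, 3)
  W1 cannot run: need (4, 4) vs free (6, 3) (insufficient type-A units)
  W4 cannot run: need (7, 1) vs free (6, 3) (insufficient type-D units)
Had the request been granted, W1 and W4 could never finish.
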